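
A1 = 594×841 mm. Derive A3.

297 × 420 mm

A2: ⌊841/2⌋ × 594 = 420 × 594 mm
A3: ⌊594/2⌋ × 420 = 297 × 420 mm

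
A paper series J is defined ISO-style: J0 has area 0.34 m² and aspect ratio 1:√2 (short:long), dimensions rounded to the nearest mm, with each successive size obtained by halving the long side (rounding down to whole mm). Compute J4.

Let J0's short side be w mm. w · w√2 = 0.34 m² = 340,000 mm², so w ≈ 490.3 mm and w√2 ≈ 693.4 mm → J0 = 490 × 693 mm.
J1: ⌊693/2⌋ × 490 = 346 × 490 mm
J2: ⌊490/2⌋ × 346 = 245 × 346 mm
J3: ⌊346/2⌋ × 245 = 173 × 245 mm
J4: ⌊245/2⌋ × 173 = 122 × 173 mm

122 × 173 mm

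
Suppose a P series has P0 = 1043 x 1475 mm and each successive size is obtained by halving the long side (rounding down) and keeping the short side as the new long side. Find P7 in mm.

92 × 130 mm

P1 = 737 × 1043 mm (from P0 by 1 halving).
P2: ⌊1043/2⌋ × 737 = 521 × 737 mm
P3: ⌊737/2⌋ × 521 = 368 × 521 mm
P4: ⌊521/2⌋ × 368 = 260 × 368 mm
P5: ⌊368/2⌋ × 260 = 184 × 260 mm
P6: ⌊260/2⌋ × 184 = 130 × 184 mm
P7: ⌊184/2⌋ × 130 = 92 × 130 mm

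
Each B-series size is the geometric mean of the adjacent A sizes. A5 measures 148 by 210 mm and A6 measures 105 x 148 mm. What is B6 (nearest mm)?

Short side: √(148 · 105) = √15540 ≈ 124.7 → 125 mm
Long side: √(210 · 148) = √31080 ≈ 176.3 → 176 mm

125 × 176 mm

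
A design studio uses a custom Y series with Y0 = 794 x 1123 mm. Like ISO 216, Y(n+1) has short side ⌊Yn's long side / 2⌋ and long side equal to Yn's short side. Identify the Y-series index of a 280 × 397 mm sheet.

Y0: 794 × 1123 mm
Y1: 561 × 794 mm
Y2: 397 × 561 mm
Y3: 280 × 397 mm
Y4: 198 × 280 mm
→ matches Y3.

Y3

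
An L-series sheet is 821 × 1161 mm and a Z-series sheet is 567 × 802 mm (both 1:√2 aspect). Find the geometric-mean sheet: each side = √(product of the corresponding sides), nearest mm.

Short side: √(821 · 567) = √465507 ≈ 682.3 → 682 mm
Long side: √(1161 · 802) = √931122 ≈ 964.9 → 965 mm

682 × 965 mm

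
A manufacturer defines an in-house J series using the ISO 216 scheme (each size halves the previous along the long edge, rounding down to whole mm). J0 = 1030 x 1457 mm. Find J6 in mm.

J1: ⌊1457/2⌋ × 1030 = 728 × 1030 mm
J2: ⌊1030/2⌋ × 728 = 515 × 728 mm
J3: ⌊728/2⌋ × 515 = 364 × 515 mm
J4: ⌊515/2⌋ × 364 = 257 × 364 mm
J5: ⌊364/2⌋ × 257 = 182 × 257 mm
J6: ⌊257/2⌋ × 182 = 128 × 182 mm

128 × 182 mm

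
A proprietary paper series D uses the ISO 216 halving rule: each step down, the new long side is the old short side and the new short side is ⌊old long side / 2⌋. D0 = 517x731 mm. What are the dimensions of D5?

91 × 129 mm

D1: ⌊731/2⌋ × 517 = 365 × 517 mm
D2: ⌊517/2⌋ × 365 = 258 × 365 mm
D3: ⌊365/2⌋ × 258 = 182 × 258 mm
D4: ⌊258/2⌋ × 182 = 129 × 182 mm
D5: ⌊182/2⌋ × 129 = 91 × 129 mm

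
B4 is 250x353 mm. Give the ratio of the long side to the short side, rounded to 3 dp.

1.412

353 / 250 = 1.412
ISO 216 targets √2 ≈ 1.414; the -0.002 deviation is from mm rounding.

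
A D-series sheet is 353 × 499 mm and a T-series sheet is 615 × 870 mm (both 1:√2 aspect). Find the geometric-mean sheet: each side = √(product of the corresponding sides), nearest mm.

466 × 659 mm

Short side: √(353 · 615) = √217095 ≈ 465.9 → 466 mm
Long side: √(499 · 870) = √434130 ≈ 658.9 → 659 mm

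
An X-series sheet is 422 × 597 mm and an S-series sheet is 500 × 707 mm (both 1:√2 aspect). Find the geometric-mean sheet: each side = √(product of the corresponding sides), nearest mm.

459 × 650 mm

Short side: √(422 · 500) = √211000 ≈ 459.3 → 459 mm
Long side: √(597 · 707) = √422079 ≈ 649.7 → 650 mm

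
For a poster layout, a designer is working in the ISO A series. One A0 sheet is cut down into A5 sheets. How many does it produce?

32

Each ISO step halves the sheet: 1 × A0 → 2 × A1 → 4 × A2 → 8 × A3 → …
From A0 to A5 is 5 halving steps: 2^5 = 32.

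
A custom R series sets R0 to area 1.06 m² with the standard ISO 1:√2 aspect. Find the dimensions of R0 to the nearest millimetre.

Let the short side be w mm. Then w · w√2 = 1.06 m² = 1,060,000 mm².
w² = 1,060,000/√2, so w ≈ 865.8 mm; long side = w√2 ≈ 1224.4 mm.

866 × 1224 mm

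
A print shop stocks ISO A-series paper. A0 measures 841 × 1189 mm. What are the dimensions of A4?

A1: ⌊1189/2⌋ × 841 = 594 × 841 mm
A2: ⌊841/2⌋ × 594 = 420 × 594 mm
A3: ⌊594/2⌋ × 420 = 297 × 420 mm
A4: ⌊420/2⌋ × 297 = 210 × 297 mm

210 × 297 mm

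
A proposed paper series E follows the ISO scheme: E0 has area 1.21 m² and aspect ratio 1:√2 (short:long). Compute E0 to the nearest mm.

925 × 1308 mm

Let the short side be w mm. Then w · w√2 = 1.21 m² = 1,210,000 mm².
w² = 1,210,000/√2, so w ≈ 925.0 mm; long side = w√2 ≈ 1308.1 mm.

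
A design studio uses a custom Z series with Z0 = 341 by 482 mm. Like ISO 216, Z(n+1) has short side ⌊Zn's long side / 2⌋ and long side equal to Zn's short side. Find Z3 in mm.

120 × 170 mm

Z1 = 241 × 341 mm (from Z0 by 1 halving).
Z2: ⌊341/2⌋ × 241 = 170 × 241 mm
Z3: ⌊241/2⌋ × 170 = 120 × 170 mm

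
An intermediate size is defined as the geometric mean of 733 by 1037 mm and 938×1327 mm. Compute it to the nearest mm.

829 × 1173 mm

Short side: √(733 · 938) = √687554 ≈ 829.2 → 829 mm
Long side: √(1037 · 1327) = √1376099 ≈ 1173.1 → 1173 mm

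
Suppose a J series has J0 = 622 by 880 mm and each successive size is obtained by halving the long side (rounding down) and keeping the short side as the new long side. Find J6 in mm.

J1 = 440 × 622 mm (from J0 by 1 halving).
J2: ⌊622/2⌋ × 440 = 311 × 440 mm
J3: ⌊440/2⌋ × 311 = 220 × 311 mm
J4: ⌊311/2⌋ × 220 = 155 × 220 mm
J5: ⌊220/2⌋ × 155 = 110 × 155 mm
J6: ⌊155/2⌋ × 110 = 77 × 110 mm

77 × 110 mm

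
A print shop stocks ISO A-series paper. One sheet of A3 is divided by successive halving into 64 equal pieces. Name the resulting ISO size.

A9

64 = 2^6, so 6 halving steps.
A3 → A4 → … → A9 after 6 steps.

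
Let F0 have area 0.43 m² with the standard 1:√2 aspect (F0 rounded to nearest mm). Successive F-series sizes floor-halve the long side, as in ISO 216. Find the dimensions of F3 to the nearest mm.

195 × 275 mm

Let F0's short side be w mm. w · w√2 = 0.43 m² = 430,000 mm², so w ≈ 551.4 mm and w√2 ≈ 779.8 mm → F0 = 551 × 780 mm.
F1: ⌊780/2⌋ × 551 = 390 × 551 mm
F2: ⌊551/2⌋ × 390 = 275 × 390 mm
F3: ⌊390/2⌋ × 275 = 195 × 275 mm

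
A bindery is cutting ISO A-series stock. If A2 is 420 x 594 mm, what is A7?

A3: ⌊594/2⌋ × 420 = 297 × 420 mm
A4: ⌊420/2⌋ × 297 = 210 × 297 mm
A5: ⌊297/2⌋ × 210 = 148 × 210 mm
A6: ⌊210/2⌋ × 148 = 105 × 148 mm
A7: ⌊148/2⌋ × 105 = 74 × 105 mm

74 × 105 mm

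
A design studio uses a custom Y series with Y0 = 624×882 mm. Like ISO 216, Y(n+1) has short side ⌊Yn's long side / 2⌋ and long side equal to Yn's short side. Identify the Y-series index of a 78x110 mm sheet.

Y0: 624 × 882 mm
Y1: 441 × 624 mm
Y2: 312 × 441 mm
Y3: 220 × 312 mm
Y4: 156 × 220 mm
Y5: 110 × 156 mm
Y6: 78 × 110 mm
Y7: 55 × 78 mm
→ matches Y6.

Y6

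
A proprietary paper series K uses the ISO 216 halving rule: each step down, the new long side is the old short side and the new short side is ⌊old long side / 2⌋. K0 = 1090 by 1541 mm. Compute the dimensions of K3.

385 × 545 mm

K1: ⌊1541/2⌋ × 1090 = 770 × 1090 mm
K2: ⌊1090/2⌋ × 770 = 545 × 770 mm
K3: ⌊770/2⌋ × 545 = 385 × 545 mm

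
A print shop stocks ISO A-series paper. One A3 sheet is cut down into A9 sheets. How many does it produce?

64

Each ISO step halves the sheet: 1 × A3 → 2 × A4 → 4 × A5 → 8 × A6 → …
From A3 to A9 is 6 halving steps: 2^6 = 64.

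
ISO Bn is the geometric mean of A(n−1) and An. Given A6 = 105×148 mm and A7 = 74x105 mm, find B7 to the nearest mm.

Short side: √(105 · 74) = √7770 ≈ 88.1 → 88 mm
Long side: √(148 · 105) = √15540 ≈ 124.7 → 125 mm

88 × 125 mm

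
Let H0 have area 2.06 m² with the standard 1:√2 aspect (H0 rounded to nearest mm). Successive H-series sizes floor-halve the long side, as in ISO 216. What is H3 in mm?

426 × 603 mm

Let H0's short side be w mm. w · w√2 = 2.06 m² = 2,060,000 mm², so w ≈ 1206.9 mm and w√2 ≈ 1706.8 mm → H0 = 1207 × 1707 mm.
H1: ⌊1707/2⌋ × 1207 = 853 × 1207 mm
H2: ⌊1207/2⌋ × 853 = 603 × 853 mm
H3: ⌊853/2⌋ × 603 = 426 × 603 mm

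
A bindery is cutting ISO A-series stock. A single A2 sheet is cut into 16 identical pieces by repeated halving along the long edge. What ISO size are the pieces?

16 = 2^4, so 4 halving steps.
A2 → A3 → … → A6 after 4 steps.

A6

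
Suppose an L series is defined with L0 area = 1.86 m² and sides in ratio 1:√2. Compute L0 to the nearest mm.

Let the short side be w mm. Then w · w√2 = 1.86 m² = 1,860,000 mm².
w² = 1,860,000/√2, so w ≈ 1146.8 mm; long side = w√2 ≈ 1621.9 mm.

1147 × 1622 mm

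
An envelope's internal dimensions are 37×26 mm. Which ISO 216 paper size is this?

Aspect ratio 37/26 ≈ 1.423 — close to the ISO √2 ≈ 1.414.
In the A-series (A0 area = 1 m²): A10 = 26 × 37 mm.

A10 (26 × 37 mm)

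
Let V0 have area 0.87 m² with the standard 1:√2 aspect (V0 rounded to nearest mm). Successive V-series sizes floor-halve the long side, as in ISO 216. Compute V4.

Let V0's short side be w mm. w · w√2 = 0.87 m² = 870,000 mm², so w ≈ 784.3 mm and w√2 ≈ 1109.2 mm → V0 = 784 × 1109 mm.
V1: ⌊1109/2⌋ × 784 = 554 × 784 mm
V2: ⌊784/2⌋ × 554 = 392 × 554 mm
V3: ⌊554/2⌋ × 392 = 277 × 392 mm
V4: ⌊392/2⌋ × 277 = 196 × 277 mm

196 × 277 mm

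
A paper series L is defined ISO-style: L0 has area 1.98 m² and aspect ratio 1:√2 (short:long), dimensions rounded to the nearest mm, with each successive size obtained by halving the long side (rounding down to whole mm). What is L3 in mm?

Let L0's short side be w mm. w · w√2 = 1.98 m² = 1,980,000 mm², so w ≈ 1183.2 mm and w√2 ≈ 1673.4 mm → L0 = 1183 × 1673 mm.
L1: ⌊1673/2⌋ × 1183 = 836 × 1183 mm
L2: ⌊1183/2⌋ × 836 = 591 × 836 mm
L3: ⌊836/2⌋ × 591 = 418 × 591 mm

418 × 591 mm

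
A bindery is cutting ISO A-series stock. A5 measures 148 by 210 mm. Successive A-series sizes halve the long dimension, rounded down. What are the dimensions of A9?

A6: ⌊210/2⌋ × 148 = 105 × 148 mm
A7: ⌊148/2⌋ × 105 = 74 × 105 mm
A8: ⌊105/2⌋ × 74 = 52 × 74 mm
A9: ⌊74/2⌋ × 52 = 37 × 52 mm

37 × 52 mm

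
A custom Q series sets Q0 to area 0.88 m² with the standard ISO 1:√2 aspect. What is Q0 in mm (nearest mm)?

Let the short side be w mm. Then w · w√2 = 0.88 m² = 880,000 mm².
w² = 880,000/√2, so w ≈ 788.8 mm; long side = w√2 ≈ 1115.6 mm.

789 × 1116 mm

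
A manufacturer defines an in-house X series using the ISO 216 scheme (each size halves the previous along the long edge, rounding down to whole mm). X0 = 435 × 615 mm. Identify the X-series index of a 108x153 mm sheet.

X0: 435 × 615 mm
X1: 307 × 435 mm
X2: 217 × 307 mm
X3: 153 × 217 mm
X4: 108 × 153 mm
X5: 76 × 108 mm
→ matches X4.

X4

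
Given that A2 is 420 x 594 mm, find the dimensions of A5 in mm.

148 × 210 mm

A3: ⌊594/2⌋ × 420 = 297 × 420 mm
A4: ⌊420/2⌋ × 297 = 210 × 297 mm
A5: ⌊297/2⌋ × 210 = 148 × 210 mm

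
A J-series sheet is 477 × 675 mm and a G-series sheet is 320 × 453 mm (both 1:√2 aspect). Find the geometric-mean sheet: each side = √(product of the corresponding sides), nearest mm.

Short side: √(477 · 320) = √152640 ≈ 390.7 → 391 mm
Long side: √(675 · 453) = √305775 ≈ 553.0 → 553 mm

391 × 553 mm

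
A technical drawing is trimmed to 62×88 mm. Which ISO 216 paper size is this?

Aspect ratio 88/62 ≈ 1.419 — close to the ISO √2 ≈ 1.414.
In the B-series (B0 = 1000 × 1414 mm): B8 = 62 × 88 mm.

B8 (62 × 88 mm)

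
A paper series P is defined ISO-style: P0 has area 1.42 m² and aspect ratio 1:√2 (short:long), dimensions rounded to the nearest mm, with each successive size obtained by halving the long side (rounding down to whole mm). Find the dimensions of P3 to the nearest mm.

Let P0's short side be w mm. w · w√2 = 1.42 m² = 1,420,000 mm², so w ≈ 1002.0 mm and w√2 ≈ 1417.1 mm → P0 = 1002 × 1417 mm.
P1: ⌊1417/2⌋ × 1002 = 708 × 1002 mm
P2: ⌊1002/2⌋ × 708 = 501 × 708 mm
P3: ⌊708/2⌋ × 501 = 354 × 501 mm

354 × 501 mm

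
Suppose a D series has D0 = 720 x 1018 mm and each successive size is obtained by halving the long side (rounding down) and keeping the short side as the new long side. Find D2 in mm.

360 × 509 mm

D1: ⌊1018/2⌋ × 720 = 509 × 720 mm
D2: ⌊720/2⌋ × 509 = 360 × 509 mm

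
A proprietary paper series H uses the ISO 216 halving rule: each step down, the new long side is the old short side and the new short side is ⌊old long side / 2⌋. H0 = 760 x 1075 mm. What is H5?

H1: ⌊1075/2⌋ × 760 = 537 × 760 mm
H2: ⌊760/2⌋ × 537 = 380 × 537 mm
H3: ⌊537/2⌋ × 380 = 268 × 380 mm
H4: ⌊380/2⌋ × 268 = 190 × 268 mm
H5: ⌊268/2⌋ × 190 = 134 × 190 mm

134 × 190 mm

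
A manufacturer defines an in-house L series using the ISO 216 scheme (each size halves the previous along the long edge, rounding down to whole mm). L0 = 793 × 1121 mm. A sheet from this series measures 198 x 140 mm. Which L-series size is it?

L0: 793 × 1121 mm
L1: 560 × 793 mm
L2: 396 × 560 mm
L3: 280 × 396 mm
L4: 198 × 280 mm
L5: 140 × 198 mm
L6: 99 × 140 mm
→ matches L5.

L5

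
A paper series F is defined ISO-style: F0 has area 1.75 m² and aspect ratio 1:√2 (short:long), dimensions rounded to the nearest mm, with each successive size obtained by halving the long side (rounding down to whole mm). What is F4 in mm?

278 × 393 mm

Let F0's short side be w mm. w · w√2 = 1.75 m² = 1,750,000 mm², so w ≈ 1112.4 mm and w√2 ≈ 1573.2 mm → F0 = 1112 × 1573 mm.
F1: ⌊1573/2⌋ × 1112 = 786 × 1112 mm
F2: ⌊1112/2⌋ × 786 = 556 × 786 mm
F3: ⌊786/2⌋ × 556 = 393 × 556 mm
F4: ⌊556/2⌋ × 393 = 278 × 393 mm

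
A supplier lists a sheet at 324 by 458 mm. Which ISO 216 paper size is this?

Aspect ratio 458/324 ≈ 1.414 — close to the ISO √2 ≈ 1.414.
In the C-series (envelope sizes, between A and B): C3 = 324 × 458 mm.

C3 (324 × 458 mm)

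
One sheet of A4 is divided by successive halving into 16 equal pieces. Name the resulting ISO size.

16 = 2^4, so 4 halving steps.
A4 → A5 → … → A8 after 4 steps.

A8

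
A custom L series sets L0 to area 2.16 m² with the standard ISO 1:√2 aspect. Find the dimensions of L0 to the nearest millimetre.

Let the short side be w mm. Then w · w√2 = 2.16 m² = 2,160,000 mm².
w² = 2,160,000/√2, so w ≈ 1235.9 mm; long side = w√2 ≈ 1747.8 mm.

1236 × 1748 mm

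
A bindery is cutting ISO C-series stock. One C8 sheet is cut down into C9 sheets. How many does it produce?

2

C8 = 57 × 81 mm; C9 = 40 × 57 mm.
Each halving step doubles the count; 1 step from C8 to C9.
2^1 = 2.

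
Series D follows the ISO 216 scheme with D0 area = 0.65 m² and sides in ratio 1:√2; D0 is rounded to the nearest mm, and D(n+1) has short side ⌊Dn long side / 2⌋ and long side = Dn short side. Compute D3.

239 × 339 mm

Let D0's short side be w mm. w · w√2 = 0.65 m² = 650,000 mm², so w ≈ 678.0 mm and w√2 ≈ 958.8 mm → D0 = 678 × 959 mm.
D1: ⌊959/2⌋ × 678 = 479 × 678 mm
D2: ⌊678/2⌋ × 479 = 339 × 479 mm
D3: ⌊479/2⌋ × 339 = 239 × 339 mm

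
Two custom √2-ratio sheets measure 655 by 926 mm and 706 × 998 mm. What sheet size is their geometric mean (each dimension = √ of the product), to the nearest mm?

Short side: √(655 · 706) = √462430 ≈ 680.0 → 680 mm
Long side: √(926 · 998) = √924148 ≈ 961.3 → 961 mm

680 × 961 mm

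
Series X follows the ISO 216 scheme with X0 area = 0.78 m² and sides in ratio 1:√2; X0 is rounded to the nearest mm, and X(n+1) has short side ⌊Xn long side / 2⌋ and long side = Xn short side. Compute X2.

371 × 525 mm

Let X0's short side be w mm. w · w√2 = 0.78 m² = 780,000 mm², so w ≈ 742.7 mm and w√2 ≈ 1050.3 mm → X0 = 743 × 1050 mm.
X1: ⌊1050/2⌋ × 743 = 525 × 743 mm
X2: ⌊743/2⌋ × 525 = 371 × 525 mm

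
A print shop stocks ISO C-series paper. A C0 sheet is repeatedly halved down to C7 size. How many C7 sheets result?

Each ISO step halves the sheet: 1 × C0 → 2 × C1 → 4 × C2 → 8 × C3 → …
From C0 to C7 is 7 halving steps: 2^7 = 128.

128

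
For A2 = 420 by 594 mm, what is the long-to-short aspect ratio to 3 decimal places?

1.414

594 / 420 = 1.414
Matches √2 ≈ 1.414 — the ISO 216 defining ratio.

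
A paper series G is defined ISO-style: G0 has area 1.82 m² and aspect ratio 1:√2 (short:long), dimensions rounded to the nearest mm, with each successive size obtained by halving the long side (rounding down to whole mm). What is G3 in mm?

Let G0's short side be w mm. w · w√2 = 1.82 m² = 1,820,000 mm², so w ≈ 1134.4 mm and w√2 ≈ 1604.3 mm → G0 = 1134 × 1604 mm.
G1: ⌊1604/2⌋ × 1134 = 802 × 1134 mm
G2: ⌊1134/2⌋ × 802 = 567 × 802 mm
G3: ⌊802/2⌋ × 567 = 401 × 567 mm

401 × 567 mm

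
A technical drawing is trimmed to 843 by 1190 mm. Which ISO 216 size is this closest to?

Aspect ratio 1190/843 ≈ 1.412 — close to the ISO √2 ≈ 1.414.
In the A-series (A0 area = 1 m²): A0 = 841 × 1189 mm.
Off by 3 mm total — nearest standard size.

A0 (841 × 1189 mm)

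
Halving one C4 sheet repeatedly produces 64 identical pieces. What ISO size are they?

C10

64 = 2^6, so 6 halving steps.
C4 → C5 → … → C10 after 6 steps.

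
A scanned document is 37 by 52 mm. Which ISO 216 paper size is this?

Aspect ratio 52/37 ≈ 1.405 — close to the ISO √2 ≈ 1.414.
In the A-series (A0 area = 1 m²): A9 = 37 × 52 mm.

A9 (37 × 52 mm)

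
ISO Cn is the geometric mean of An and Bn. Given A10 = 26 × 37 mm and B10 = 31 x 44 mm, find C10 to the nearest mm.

28 × 40 mm

Short side: √(26 · 31) = √806 ≈ 28.4 → 28 mm
Long side: √(37 · 44) = √1628 ≈ 40.3 → 40 mm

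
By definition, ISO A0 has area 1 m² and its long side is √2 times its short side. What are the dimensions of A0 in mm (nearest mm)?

Let the short side be w mm. Then the long side is w√2 and w · w√2 = 10⁶ mm².
w² = 10⁶/√2, so w = 1000 / 2^(1/4) ≈ 840.9 mm; long side = 1000 · 2^(1/4) ≈ 1189.2 mm.

841 × 1189 mm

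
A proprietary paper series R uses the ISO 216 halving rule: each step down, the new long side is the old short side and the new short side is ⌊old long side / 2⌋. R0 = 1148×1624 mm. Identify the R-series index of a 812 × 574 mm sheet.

R0: 1148 × 1624 mm
R1: 812 × 1148 mm
R2: 574 × 812 mm
R3: 406 × 574 mm
→ matches R2.

R2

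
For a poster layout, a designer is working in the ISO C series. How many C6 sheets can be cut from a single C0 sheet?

64

Each ISO step halves the sheet: 1 × C0 → 2 × C1 → 4 × C2 → 8 × C3 → …
From C0 to C6 is 6 halving steps: 2^6 = 64.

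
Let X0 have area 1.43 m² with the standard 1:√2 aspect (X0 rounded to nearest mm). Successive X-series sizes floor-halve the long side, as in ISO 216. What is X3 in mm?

Let X0's short side be w mm. w · w√2 = 1.43 m² = 1,430,000 mm², so w ≈ 1005.6 mm and w√2 ≈ 1422.1 mm → X0 = 1006 × 1422 mm.
X1: ⌊1422/2⌋ × 1006 = 711 × 1006 mm
X2: ⌊1006/2⌋ × 711 = 503 × 711 mm
X3: ⌊711/2⌋ × 503 = 355 × 503 mm

355 × 503 mm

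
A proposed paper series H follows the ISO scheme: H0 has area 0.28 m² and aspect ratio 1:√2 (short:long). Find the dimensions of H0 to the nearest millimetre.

445 × 629 mm

Let the short side be w mm. Then w · w√2 = 0.28 m² = 280,000 mm².
w² = 280,000/√2, so w ≈ 445.0 mm; long side = w√2 ≈ 629.3 mm.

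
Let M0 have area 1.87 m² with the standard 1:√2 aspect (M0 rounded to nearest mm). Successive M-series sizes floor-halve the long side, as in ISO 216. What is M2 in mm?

Let M0's short side be w mm. w · w√2 = 1.87 m² = 1,870,000 mm², so w ≈ 1149.9 mm and w√2 ≈ 1626.2 mm → M0 = 1150 × 1626 mm.
M1: ⌊1626/2⌋ × 1150 = 813 × 1150 mm
M2: ⌊1150/2⌋ × 813 = 575 × 813 mm

575 × 813 mm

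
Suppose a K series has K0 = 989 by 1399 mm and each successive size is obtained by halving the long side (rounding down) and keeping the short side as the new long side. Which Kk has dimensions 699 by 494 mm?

K2

K0: 989 × 1399 mm
K1: 699 × 989 mm
K2: 494 × 699 mm
K3: 349 × 494 mm
→ matches K2.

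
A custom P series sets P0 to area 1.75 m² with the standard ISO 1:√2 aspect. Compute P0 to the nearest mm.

1112 × 1573 mm

Let the short side be w mm. Then w · w√2 = 1.75 m² = 1,750,000 mm².
w² = 1,750,000/√2, so w ≈ 1112.4 mm; long side = w√2 ≈ 1573.2 mm.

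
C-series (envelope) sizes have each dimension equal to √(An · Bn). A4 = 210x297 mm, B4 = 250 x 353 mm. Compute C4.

229 × 324 mm

Short side: √(210 · 250) = √52500 ≈ 229.1 → 229 mm
Long side: √(297 · 353) = √104841 ≈ 323.8 → 324 mm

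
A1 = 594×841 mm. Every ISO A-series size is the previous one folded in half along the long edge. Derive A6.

105 × 148 mm

A2: ⌊841/2⌋ × 594 = 420 × 594 mm
A3: ⌊594/2⌋ × 420 = 297 × 420 mm
A4: ⌊420/2⌋ × 297 = 210 × 297 mm
A5: ⌊297/2⌋ × 210 = 148 × 210 mm
A6: ⌊210/2⌋ × 148 = 105 × 148 mm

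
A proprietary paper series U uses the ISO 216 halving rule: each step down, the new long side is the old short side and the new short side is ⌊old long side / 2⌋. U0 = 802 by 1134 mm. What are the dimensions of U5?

141 × 200 mm

U1: ⌊1134/2⌋ × 802 = 567 × 802 mm
U2: ⌊802/2⌋ × 567 = 401 × 567 mm
U3: ⌊567/2⌋ × 401 = 283 × 401 mm
U4: ⌊401/2⌋ × 283 = 200 × 283 mm
U5: ⌊283/2⌋ × 200 = 141 × 200 mm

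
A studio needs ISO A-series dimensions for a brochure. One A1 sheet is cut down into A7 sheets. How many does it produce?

64

Each ISO step halves the sheet: 1 × A1 → 2 × A2 → 4 × A3 → 8 × A4 → …
From A1 to A7 is 6 halving steps: 2^6 = 64.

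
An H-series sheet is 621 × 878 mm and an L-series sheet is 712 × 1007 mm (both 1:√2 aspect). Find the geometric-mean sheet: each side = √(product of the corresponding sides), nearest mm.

665 × 940 mm

Short side: √(621 · 712) = √442152 ≈ 664.9 → 665 mm
Long side: √(878 · 1007) = √884146 ≈ 940.3 → 940 mm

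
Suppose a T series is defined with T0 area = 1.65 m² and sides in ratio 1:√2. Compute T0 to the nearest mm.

Let the short side be w mm. Then w · w√2 = 1.65 m² = 1,650,000 mm².
w² = 1,650,000/√2, so w ≈ 1080.2 mm; long side = w√2 ≈ 1527.6 mm.

1080 × 1528 mm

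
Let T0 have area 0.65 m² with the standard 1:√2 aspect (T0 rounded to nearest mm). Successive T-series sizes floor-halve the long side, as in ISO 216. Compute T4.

Let T0's short side be w mm. w · w√2 = 0.65 m² = 650,000 mm², so w ≈ 678.0 mm and w√2 ≈ 958.8 mm → T0 = 678 × 959 mm.
T1: ⌊959/2⌋ × 678 = 479 × 678 mm
T2: ⌊678/2⌋ × 479 = 339 × 479 mm
T3: ⌊479/2⌋ × 339 = 239 × 339 mm
T4: ⌊339/2⌋ × 239 = 169 × 239 mm

169 × 239 mm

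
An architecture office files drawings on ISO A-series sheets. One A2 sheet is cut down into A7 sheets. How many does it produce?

32

Each ISO step halves the sheet: 1 × A2 → 2 × A3 → 4 × A4 → 8 × A5 → …
From A2 to A7 is 5 halving steps: 2^5 = 32.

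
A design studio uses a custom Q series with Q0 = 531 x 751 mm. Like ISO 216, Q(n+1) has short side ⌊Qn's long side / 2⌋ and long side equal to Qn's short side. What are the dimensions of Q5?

Q1: ⌊751/2⌋ × 531 = 375 × 531 mm
Q2: ⌊531/2⌋ × 375 = 265 × 375 mm
Q3: ⌊375/2⌋ × 265 = 187 × 265 mm
Q4: ⌊265/2⌋ × 187 = 132 × 187 mm
Q5: ⌊187/2⌋ × 132 = 93 × 132 mm

93 × 132 mm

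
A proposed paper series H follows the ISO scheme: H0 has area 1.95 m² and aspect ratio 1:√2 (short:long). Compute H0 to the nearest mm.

Let the short side be w mm. Then w · w√2 = 1.95 m² = 1,950,000 mm².
w² = 1,950,000/√2, so w ≈ 1174.2 mm; long side = w√2 ≈ 1660.6 mm.

1174 × 1661 mm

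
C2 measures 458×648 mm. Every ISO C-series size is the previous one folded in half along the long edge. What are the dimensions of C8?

57 × 81 mm

C3: ⌊648/2⌋ × 458 = 324 × 458 mm
C4: ⌊458/2⌋ × 324 = 229 × 324 mm
C5: ⌊324/2⌋ × 229 = 162 × 229 mm
C6: ⌊229/2⌋ × 162 = 114 × 162 mm
C7: ⌊162/2⌋ × 114 = 81 × 114 mm
C8: ⌊114/2⌋ × 81 = 57 × 81 mm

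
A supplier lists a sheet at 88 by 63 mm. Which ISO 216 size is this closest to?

Aspect ratio 88/63 ≈ 1.397 (ISO target is √2 ≈ 1.414).
In the B-series (B0 = 1000 × 1414 mm): B8 = 62 × 88 mm.
Off by 1 mm total — nearest standard size.

B8 (62 × 88 mm)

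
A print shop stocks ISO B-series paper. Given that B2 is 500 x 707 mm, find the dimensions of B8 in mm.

62 × 88 mm

B3: ⌊707/2⌋ × 500 = 353 × 500 mm
B4: ⌊500/2⌋ × 353 = 250 × 353 mm
B5: ⌊353/2⌋ × 250 = 176 × 250 mm
B6: ⌊250/2⌋ × 176 = 125 × 176 mm
B7: ⌊176/2⌋ × 125 = 88 × 125 mm
B8: ⌊125/2⌋ × 88 = 62 × 88 mm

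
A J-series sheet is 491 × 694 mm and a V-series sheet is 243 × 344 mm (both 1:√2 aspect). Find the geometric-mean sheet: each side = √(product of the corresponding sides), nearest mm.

345 × 489 mm

Short side: √(491 · 243) = √119313 ≈ 345.4 → 345 mm
Long side: √(694 · 344) = √238736 ≈ 488.6 → 489 mm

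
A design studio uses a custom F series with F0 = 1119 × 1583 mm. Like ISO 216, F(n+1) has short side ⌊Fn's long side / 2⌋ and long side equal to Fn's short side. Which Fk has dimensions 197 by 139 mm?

F6

F0: 1119 × 1583 mm
F1: 791 × 1119 mm
F2: 559 × 791 mm
F3: 395 × 559 mm
F4: 279 × 395 mm
F5: 197 × 279 mm
F6: 139 × 197 mm
F7: 98 × 139 mm
→ matches F6.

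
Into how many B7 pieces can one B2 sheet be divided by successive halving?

B2 = 500 × 707 mm; B7 = 88 × 125 mm.
Each halving step doubles the count; 5 steps from B2 to B7.
2^5 = 32.

32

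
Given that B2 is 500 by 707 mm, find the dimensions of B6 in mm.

B3: ⌊707/2⌋ × 500 = 353 × 500 mm
B4: ⌊500/2⌋ × 353 = 250 × 353 mm
B5: ⌊353/2⌋ × 250 = 176 × 250 mm
B6: ⌊250/2⌋ × 176 = 125 × 176 mm

125 × 176 mm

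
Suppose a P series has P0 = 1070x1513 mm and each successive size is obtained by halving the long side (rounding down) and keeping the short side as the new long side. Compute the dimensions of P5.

P1 = 756 × 1070 mm (from P0 by 1 halving).
P2: ⌊1070/2⌋ × 756 = 535 × 756 mm
P3: ⌊756/2⌋ × 535 = 378 × 535 mm
P4: ⌊535/2⌋ × 378 = 267 × 378 mm
P5: ⌊378/2⌋ × 267 = 189 × 267 mm

189 × 267 mm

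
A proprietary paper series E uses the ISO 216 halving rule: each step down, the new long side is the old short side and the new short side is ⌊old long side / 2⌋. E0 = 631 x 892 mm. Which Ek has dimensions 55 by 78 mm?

E7

E0: 631 × 892 mm
E1: 446 × 631 mm
E2: 315 × 446 mm
E3: 223 × 315 mm
E4: 157 × 223 mm
E5: 111 × 157 mm
E6: 78 × 111 mm
E7: 55 × 78 mm
E8: 39 × 55 mm
→ matches E7.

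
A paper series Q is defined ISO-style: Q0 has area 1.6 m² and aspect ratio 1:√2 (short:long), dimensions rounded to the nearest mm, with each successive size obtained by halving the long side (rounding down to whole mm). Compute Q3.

Let Q0's short side be w mm. w · w√2 = 1.6 m² = 1,600,000 mm², so w ≈ 1063.7 mm and w√2 ≈ 1504.2 mm → Q0 = 1064 × 1504 mm.
Q1: ⌊1504/2⌋ × 1064 = 752 × 1064 mm
Q2: ⌊1064/2⌋ × 752 = 532 × 752 mm
Q3: ⌊752/2⌋ × 532 = 376 × 532 mm

376 × 532 mm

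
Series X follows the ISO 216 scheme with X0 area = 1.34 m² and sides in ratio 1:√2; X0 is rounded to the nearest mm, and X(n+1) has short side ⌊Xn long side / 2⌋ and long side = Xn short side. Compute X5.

Let X0's short side be w mm. w · w√2 = 1.34 m² = 1,340,000 mm², so w ≈ 973.4 mm and w√2 ≈ 1376.6 mm → X0 = 973 × 1377 mm.
X1: ⌊1377/2⌋ × 973 = 688 × 973 mm
X2: ⌊973/2⌋ × 688 = 486 × 688 mm
X3: ⌊688/2⌋ × 486 = 344 × 486 mm
X4: ⌊486/2⌋ × 344 = 243 × 344 mm
X5: ⌊344/2⌋ × 243 = 172 × 243 mm

172 × 243 mm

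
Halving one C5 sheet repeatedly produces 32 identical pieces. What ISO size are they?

C10

32 = 2^5, so 5 halving steps.
C5 → C6 → … → C10 after 5 steps.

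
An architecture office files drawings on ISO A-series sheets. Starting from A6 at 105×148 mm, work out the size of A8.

A7: ⌊148/2⌋ × 105 = 74 × 105 mm
A8: ⌊105/2⌋ × 74 = 52 × 74 mm

52 × 74 mm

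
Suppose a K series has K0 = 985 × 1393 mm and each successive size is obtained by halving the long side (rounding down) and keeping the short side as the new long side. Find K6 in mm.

K1: ⌊1393/2⌋ × 985 = 696 × 985 mm
K2: ⌊985/2⌋ × 696 = 492 × 696 mm
K3: ⌊696/2⌋ × 492 = 348 × 492 mm
K4: ⌊492/2⌋ × 348 = 246 × 348 mm
K5: ⌊348/2⌋ × 246 = 174 × 246 mm
K6: ⌊246/2⌋ × 174 = 123 × 174 mm

123 × 174 mm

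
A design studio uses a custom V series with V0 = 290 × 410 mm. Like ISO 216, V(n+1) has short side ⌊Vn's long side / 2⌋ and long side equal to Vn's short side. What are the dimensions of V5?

51 × 72 mm

V1: ⌊410/2⌋ × 290 = 205 × 290 mm
V2: ⌊290/2⌋ × 205 = 145 × 205 mm
V3: ⌊205/2⌋ × 145 = 102 × 145 mm
V4: ⌊145/2⌋ × 102 = 72 × 102 mm
V5: ⌊102/2⌋ × 72 = 51 × 72 mm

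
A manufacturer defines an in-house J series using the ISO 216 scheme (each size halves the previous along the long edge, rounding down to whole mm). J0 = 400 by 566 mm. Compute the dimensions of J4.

J1: ⌊566/2⌋ × 400 = 283 × 400 mm
J2: ⌊400/2⌋ × 283 = 200 × 283 mm
J3: ⌊283/2⌋ × 200 = 141 × 200 mm
J4: ⌊200/2⌋ × 141 = 100 × 141 mm

100 × 141 mm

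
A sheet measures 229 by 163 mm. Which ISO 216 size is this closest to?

Aspect ratio 229/163 ≈ 1.405 — close to the ISO √2 ≈ 1.414.
In the C-series (envelope sizes, between A and B): C5 = 162 × 229 mm.
Off by 1 mm total — nearest standard size.

C5 (162 × 229 mm)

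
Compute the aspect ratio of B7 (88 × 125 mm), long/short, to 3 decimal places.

125 / 88 = 1.420
ISO 216 targets √2 ≈ 1.414; the +0.006 deviation is from mm rounding.

1.420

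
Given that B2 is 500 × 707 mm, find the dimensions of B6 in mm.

125 × 176 mm

B3: ⌊707/2⌋ × 500 = 353 × 500 mm
B4: ⌊500/2⌋ × 353 = 250 × 353 mm
B5: ⌊353/2⌋ × 250 = 176 × 250 mm
B6: ⌊250/2⌋ × 176 = 125 × 176 mm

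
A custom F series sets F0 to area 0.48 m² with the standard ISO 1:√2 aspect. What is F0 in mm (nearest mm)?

583 × 824 mm

Let the short side be w mm. Then w · w√2 = 0.48 m² = 480,000 mm².
w² = 480,000/√2, so w ≈ 582.6 mm; long side = w√2 ≈ 823.9 mm.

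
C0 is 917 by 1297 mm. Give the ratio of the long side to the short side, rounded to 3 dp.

1.414

1297 / 917 = 1.414
Matches √2 ≈ 1.414 — the ISO 216 defining ratio.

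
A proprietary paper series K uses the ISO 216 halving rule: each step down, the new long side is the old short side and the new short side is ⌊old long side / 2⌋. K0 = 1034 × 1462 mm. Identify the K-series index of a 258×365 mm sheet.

K4

K0: 1034 × 1462 mm
K1: 731 × 1034 mm
K2: 517 × 731 mm
K3: 365 × 517 mm
K4: 258 × 365 mm
K5: 182 × 258 mm
→ matches K4.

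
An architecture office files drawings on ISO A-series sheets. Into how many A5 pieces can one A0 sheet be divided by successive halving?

32

A0 = 841 × 1189 mm; A5 = 148 × 210 mm.
Each halving step doubles the count; 5 steps from A0 to A5.
2^5 = 32.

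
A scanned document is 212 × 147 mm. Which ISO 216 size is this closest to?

Aspect ratio 212/147 ≈ 1.442 (ISO target is √2 ≈ 1.414).
In the A-series (A0 area = 1 m²): A5 = 148 × 210 mm.
Off by 3 mm total — nearest standard size.

A5 (148 × 210 mm)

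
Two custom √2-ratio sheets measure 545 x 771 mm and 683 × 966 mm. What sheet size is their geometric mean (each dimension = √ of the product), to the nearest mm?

610 × 863 mm

Short side: √(545 · 683) = √372235 ≈ 610.1 → 610 mm
Long side: √(771 · 966) = √744786 ≈ 863.0 → 863 mm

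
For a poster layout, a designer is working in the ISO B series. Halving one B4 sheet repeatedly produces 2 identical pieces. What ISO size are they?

B5

2 = 2^1, so 1 halving step.
B4 → B5 → … → B5 after 1 step.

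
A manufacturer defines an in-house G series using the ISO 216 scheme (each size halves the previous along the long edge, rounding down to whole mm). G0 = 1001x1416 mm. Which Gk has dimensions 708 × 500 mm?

G2

G0: 1001 × 1416 mm
G1: 708 × 1001 mm
G2: 500 × 708 mm
G3: 354 × 500 mm
→ matches G2.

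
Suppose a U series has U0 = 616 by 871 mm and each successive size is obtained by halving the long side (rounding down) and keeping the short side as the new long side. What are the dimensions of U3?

217 × 308 mm

U1 = 435 × 616 mm (from U0 by 1 halving).
U2: ⌊616/2⌋ × 435 = 308 × 435 mm
U3: ⌊435/2⌋ × 308 = 217 × 308 mm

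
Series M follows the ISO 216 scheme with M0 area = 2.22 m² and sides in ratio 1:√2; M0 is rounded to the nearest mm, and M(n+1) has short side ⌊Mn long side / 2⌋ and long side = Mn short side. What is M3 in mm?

443 × 626 mm

Let M0's short side be w mm. w · w√2 = 2.22 m² = 2,220,000 mm², so w ≈ 1252.9 mm and w√2 ≈ 1771.9 mm → M0 = 1253 × 1772 mm.
M1: ⌊1772/2⌋ × 1253 = 886 × 1253 mm
M2: ⌊1253/2⌋ × 886 = 626 × 886 mm
M3: ⌊886/2⌋ × 626 = 443 × 626 mm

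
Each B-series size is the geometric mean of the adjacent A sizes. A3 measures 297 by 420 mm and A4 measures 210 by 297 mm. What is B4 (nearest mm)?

Short side: √(297 · 210) = √62370 ≈ 249.7 → 250 mm
Long side: √(420 · 297) = √124740 ≈ 353.2 → 353 mm

250 × 353 mm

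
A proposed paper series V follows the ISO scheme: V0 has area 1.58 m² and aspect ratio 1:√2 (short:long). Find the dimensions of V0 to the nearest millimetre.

1057 × 1495 mm

Let the short side be w mm. Then w · w√2 = 1.58 m² = 1,580,000 mm².
w² = 1,580,000/√2, so w ≈ 1057.0 mm; long side = w√2 ≈ 1494.8 mm.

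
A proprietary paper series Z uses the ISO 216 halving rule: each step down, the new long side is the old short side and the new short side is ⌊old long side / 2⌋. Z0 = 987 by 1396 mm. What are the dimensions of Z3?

Z1: ⌊1396/2⌋ × 987 = 698 × 987 mm
Z2: ⌊987/2⌋ × 698 = 493 × 698 mm
Z3: ⌊698/2⌋ × 493 = 349 × 493 mm

349 × 493 mm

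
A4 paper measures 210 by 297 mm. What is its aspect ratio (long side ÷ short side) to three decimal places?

297 / 210 = 1.414
Matches √2 ≈ 1.414 — the ISO 216 defining ratio.

1.414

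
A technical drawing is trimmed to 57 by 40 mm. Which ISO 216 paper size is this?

C9 (40 × 57 mm)

Aspect ratio 57/40 ≈ 1.425 — close to the ISO √2 ≈ 1.414.
In the C-series (envelope sizes, between A and B): C9 = 40 × 57 mm.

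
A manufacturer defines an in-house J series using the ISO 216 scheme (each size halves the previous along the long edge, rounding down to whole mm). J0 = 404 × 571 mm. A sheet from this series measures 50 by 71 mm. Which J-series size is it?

J0: 404 × 571 mm
J1: 285 × 404 mm
J2: 202 × 285 mm
J3: 142 × 202 mm
J4: 101 × 142 mm
J5: 71 × 101 mm
J6: 50 × 71 mm
J7: 35 × 50 mm
→ matches J6.

J6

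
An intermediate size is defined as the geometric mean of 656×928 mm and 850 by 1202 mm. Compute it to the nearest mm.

Short side: √(656 · 850) = √557600 ≈ 746.7 → 747 mm
Long side: √(928 · 1202) = √1115456 ≈ 1056.2 → 1056 mm

747 × 1056 mm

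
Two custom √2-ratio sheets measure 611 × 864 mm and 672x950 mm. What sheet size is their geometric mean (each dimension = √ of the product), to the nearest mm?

641 × 906 mm

Short side: √(611 · 672) = √410592 ≈ 640.8 → 641 mm
Long side: √(864 · 950) = √820800 ≈ 906.0 → 906 mm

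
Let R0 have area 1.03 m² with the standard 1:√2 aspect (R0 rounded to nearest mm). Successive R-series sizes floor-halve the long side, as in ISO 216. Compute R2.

426 × 603 mm

Let R0's short side be w mm. w · w√2 = 1.03 m² = 1,030,000 mm², so w ≈ 853.4 mm and w√2 ≈ 1206.9 mm → R0 = 853 × 1207 mm.
R1: ⌊1207/2⌋ × 853 = 603 × 853 mm
R2: ⌊853/2⌋ × 603 = 426 × 603 mm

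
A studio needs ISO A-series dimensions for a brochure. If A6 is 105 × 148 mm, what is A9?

A7: ⌊148/2⌋ × 105 = 74 × 105 mm
A8: ⌊105/2⌋ × 74 = 52 × 74 mm
A9: ⌊74/2⌋ × 52 = 37 × 52 mm

37 × 52 mm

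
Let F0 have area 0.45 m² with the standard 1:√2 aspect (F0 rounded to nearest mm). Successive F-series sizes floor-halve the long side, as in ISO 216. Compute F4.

Let F0's short side be w mm. w · w√2 = 0.45 m² = 450,000 mm², so w ≈ 564.1 mm and w√2 ≈ 797.7 mm → F0 = 564 × 798 mm.
F1: ⌊798/2⌋ × 564 = 399 × 564 mm
F2: ⌊564/2⌋ × 399 = 282 × 399 mm
F3: ⌊399/2⌋ × 282 = 199 × 282 mm
F4: ⌊282/2⌋ × 199 = 141 × 199 mm

141 × 199 mm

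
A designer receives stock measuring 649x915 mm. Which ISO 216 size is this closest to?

Aspect ratio 915/649 ≈ 1.410 — close to the ISO √2 ≈ 1.414.
In the C-series (envelope sizes, between A and B): C1 = 648 × 917 mm.
Off by 3 mm total — nearest standard size.

C1 (648 × 917 mm)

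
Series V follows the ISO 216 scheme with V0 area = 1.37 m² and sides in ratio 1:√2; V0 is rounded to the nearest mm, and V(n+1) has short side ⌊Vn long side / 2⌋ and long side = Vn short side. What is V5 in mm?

Let V0's short side be w mm. w · w√2 = 1.37 m² = 1,370,000 mm², so w ≈ 984.2 mm and w√2 ≈ 1391.9 mm → V0 = 984 × 1392 mm.
V1: ⌊1392/2⌋ × 984 = 696 × 984 mm
V2: ⌊984/2⌋ × 696 = 492 × 696 mm
V3: ⌊696/2⌋ × 492 = 348 × 492 mm
V4: ⌊492/2⌋ × 348 = 246 × 348 mm
V5: ⌊348/2⌋ × 246 = 174 × 246 mm

174 × 246 mm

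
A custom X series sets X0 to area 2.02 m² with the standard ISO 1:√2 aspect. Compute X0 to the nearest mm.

Let the short side be w mm. Then w · w√2 = 2.02 m² = 2,020,000 mm².
w² = 2,020,000/√2, so w ≈ 1195.1 mm; long side = w√2 ≈ 1690.2 mm.

1195 × 1690 mm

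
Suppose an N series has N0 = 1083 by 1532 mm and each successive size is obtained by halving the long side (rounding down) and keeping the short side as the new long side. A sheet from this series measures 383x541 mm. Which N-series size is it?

N3

N0: 1083 × 1532 mm
N1: 766 × 1083 mm
N2: 541 × 766 mm
N3: 383 × 541 mm
N4: 270 × 383 mm
→ matches N3.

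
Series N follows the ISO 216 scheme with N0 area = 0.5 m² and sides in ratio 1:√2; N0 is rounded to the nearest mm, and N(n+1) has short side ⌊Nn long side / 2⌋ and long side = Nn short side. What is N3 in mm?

Let N0's short side be w mm. w · w√2 = 0.5 m² = 500,000 mm², so w ≈ 594.6 mm and w√2 ≈ 840.9 mm → N0 = 595 × 841 mm.
N1: ⌊841/2⌋ × 595 = 420 × 595 mm
N2: ⌊595/2⌋ × 420 = 297 × 420 mm
N3: ⌊420/2⌋ × 297 = 210 × 297 mm

210 × 297 mm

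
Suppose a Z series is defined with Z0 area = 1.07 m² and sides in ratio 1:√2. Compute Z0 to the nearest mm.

870 × 1230 mm

Let the short side be w mm. Then w · w√2 = 1.07 m² = 1,070,000 mm².
w² = 1,070,000/√2, so w ≈ 869.8 mm; long side = w√2 ≈ 1230.1 mm.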